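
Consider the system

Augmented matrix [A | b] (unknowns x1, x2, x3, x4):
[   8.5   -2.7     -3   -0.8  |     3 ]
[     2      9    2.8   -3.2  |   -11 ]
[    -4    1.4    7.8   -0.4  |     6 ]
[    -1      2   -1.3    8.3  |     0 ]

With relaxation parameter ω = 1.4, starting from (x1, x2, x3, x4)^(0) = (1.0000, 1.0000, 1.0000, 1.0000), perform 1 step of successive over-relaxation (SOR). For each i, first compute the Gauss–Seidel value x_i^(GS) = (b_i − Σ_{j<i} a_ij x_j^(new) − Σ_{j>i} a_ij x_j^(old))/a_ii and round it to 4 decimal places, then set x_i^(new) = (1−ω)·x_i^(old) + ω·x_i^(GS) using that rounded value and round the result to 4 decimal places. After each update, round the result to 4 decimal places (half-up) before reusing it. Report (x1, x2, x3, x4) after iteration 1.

(1.1646, -2.4112, 2.1907, 1.0902)

Iteration 1:
  x1: GS value = (3 - (-2.7)·1.0000 - (-3)·1.0000 - (-0.8)·1.0000) / (8.5) = 1.1176;  x1 ← (1−ω)·1.0000 + ω·1.1176 = 1.1646
  x2: GS value = (-11 - (2)·1.1646 - (2.8)·1.0000 - (-3.2)·1.0000) / (9) = -1.4366;  x2 ← (1−ω)·1.0000 + ω·-1.4366 = -2.4112
  x3: GS value = (6 - (-4)·1.1646 - (1.4)·-2.4112 - (-0.4)·1.0000) / (7.8) = 1.8505;  x3 ← (1−ω)·1.0000 + ω·1.8505 = 2.1907
  x4: GS value = (0 - (-1)·1.1646 - (2)·-2.4112 - (-1.3)·2.1907) / (8.3) = 1.0644;  x4 ← (1−ω)·1.0000 + ω·1.0644 = 1.0902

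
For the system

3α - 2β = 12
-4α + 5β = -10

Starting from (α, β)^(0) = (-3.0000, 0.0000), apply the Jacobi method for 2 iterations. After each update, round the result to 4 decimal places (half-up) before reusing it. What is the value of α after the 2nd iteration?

1.0667

Iteration 1:
  α = (12 - (-2)·0.0000) / (3) = 4.0000
  β = (-10 - (-4)·-3.0000) / (5) = -4.4000
Iteration 2:
  α = (12 - (-2)·-4.4000) / (3) = 1.0667
  β = (-10 - (-4)·4.0000) / (5) = 1.2000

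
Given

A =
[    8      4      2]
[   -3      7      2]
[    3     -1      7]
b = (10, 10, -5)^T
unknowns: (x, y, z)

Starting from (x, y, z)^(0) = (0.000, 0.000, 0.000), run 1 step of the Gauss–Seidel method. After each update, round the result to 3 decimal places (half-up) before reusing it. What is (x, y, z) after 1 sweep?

Iteration 1:
  x = (10 - (4)·0.000 - (2)·0.000) / (8) = 1.250
  y = (10 - (-3)·1.250 - (2)·0.000) / (7) = 1.964
  z = (-5 - (3)·1.250 - (-1)·1.964) / (7) = -0.969

(1.250, 1.964, -0.969)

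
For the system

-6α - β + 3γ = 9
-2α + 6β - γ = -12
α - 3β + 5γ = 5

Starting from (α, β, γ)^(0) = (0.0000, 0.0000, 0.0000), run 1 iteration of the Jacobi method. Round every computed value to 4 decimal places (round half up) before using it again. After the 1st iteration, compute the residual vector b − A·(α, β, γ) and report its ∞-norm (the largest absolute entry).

Iteration 1:
  α = (9 - (-1)·0.0000 - (3)·0.0000) / (-6) = -1.5000
  β = (-12 - (-2)·0.0000 - (-1)·0.0000) / (6) = -2.0000
  γ = (5 - (1)·0.0000 - (-3)·0.0000) / (5) = 1.0000
Residual b − A·x = (-5.0000, -2.0000, -4.5000); ∞-norm = 5.0000

5.0000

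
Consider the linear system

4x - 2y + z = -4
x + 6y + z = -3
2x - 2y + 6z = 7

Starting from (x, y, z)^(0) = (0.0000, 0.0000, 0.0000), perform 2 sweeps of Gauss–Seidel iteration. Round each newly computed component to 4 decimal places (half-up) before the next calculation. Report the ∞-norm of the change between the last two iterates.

Iteration 1:
  x = (-4 - (-2)·0.0000 - (1)·0.0000) / (4) = -1.0000
  y = (-3 - (1)·-1.0000 - (1)·0.0000) / (6) = -0.3333
  z = (7 - (2)·-1.0000 - (-2)·-0.3333) / (6) = 1.3889
Iteration 2:
  x = (-4 - (-2)·-0.3333 - (1)·1.3889) / (4) = -1.5139
  y = (-3 - (1)·-1.5139 - (1)·1.3889) / (6) = -0.4792
  z = (7 - (2)·-1.5139 - (-2)·-0.4792) / (6) = 1.5116
Change: (-0.5139, -0.1459, 0.1227) → max |·| = 0.5139

0.5139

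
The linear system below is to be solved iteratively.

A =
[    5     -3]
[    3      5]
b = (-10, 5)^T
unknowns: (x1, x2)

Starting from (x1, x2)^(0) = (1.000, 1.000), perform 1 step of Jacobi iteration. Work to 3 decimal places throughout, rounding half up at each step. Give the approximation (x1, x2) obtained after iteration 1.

Iteration 1:
  x1 = (-10 - (-3)·1.000) / (5) = -1.400
  x2 = (5 - (3)·1.000) / (5) = 0.400

(-1.400, 0.400)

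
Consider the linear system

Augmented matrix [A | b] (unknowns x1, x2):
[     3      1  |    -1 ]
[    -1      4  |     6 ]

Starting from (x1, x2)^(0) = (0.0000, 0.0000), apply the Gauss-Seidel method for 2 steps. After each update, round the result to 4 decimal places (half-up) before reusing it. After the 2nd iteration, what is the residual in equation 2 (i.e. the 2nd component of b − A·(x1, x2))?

Iteration 1:
  x1 = (-1 - (1)·0.0000) / (3) = -0.3333
  x2 = (6 - (-1)·-0.3333) / (4) = 1.4167
Iteration 2:
  x1 = (-1 - (1)·1.4167) / (3) = -0.8056
  x2 = (6 - (-1)·-0.8056) / (4) = 1.2986
Residual b − A·x = (0.1182, 0.0000)

0.0000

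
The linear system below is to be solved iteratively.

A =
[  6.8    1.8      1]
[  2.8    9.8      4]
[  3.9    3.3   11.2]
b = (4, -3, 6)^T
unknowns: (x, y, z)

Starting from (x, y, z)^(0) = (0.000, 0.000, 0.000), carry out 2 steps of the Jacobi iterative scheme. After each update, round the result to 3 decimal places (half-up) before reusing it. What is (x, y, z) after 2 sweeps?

(0.590, -0.693, 0.421)

Iteration 1:
  x = (4 - (1.8)·0.000 - (1)·0.000) / (6.8) = 0.588
  y = (-3 - (2.8)·0.000 - (4)·0.000) / (9.8) = -0.306
  z = (6 - (3.9)·0.000 - (3.3)·0.000) / (11.2) = 0.536
Iteration 2:
  x = (4 - (1.8)·-0.306 - (1)·0.536) / (6.8) = 0.590
  y = (-3 - (2.8)·0.588 - (4)·0.536) / (9.8) = -0.693
  z = (6 - (3.9)·0.588 - (3.3)·-0.306) / (11.2) = 0.421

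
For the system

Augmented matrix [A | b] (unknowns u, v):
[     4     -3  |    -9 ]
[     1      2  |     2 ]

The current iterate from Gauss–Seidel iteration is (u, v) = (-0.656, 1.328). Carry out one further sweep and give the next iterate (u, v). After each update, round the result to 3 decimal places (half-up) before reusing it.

(-1.254, 1.627)

One sweep:
  u = (-9 - (-3)·1.328) / (4) = -1.254
  v = (2 - (1)·-1.254) / (2) = 1.627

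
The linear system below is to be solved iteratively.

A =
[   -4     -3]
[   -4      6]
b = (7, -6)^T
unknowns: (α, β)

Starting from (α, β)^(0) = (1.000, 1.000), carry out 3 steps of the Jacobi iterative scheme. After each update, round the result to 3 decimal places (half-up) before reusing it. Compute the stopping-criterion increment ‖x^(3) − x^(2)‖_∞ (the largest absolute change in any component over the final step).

1.750

Iteration 1:
  α = (7 - (-3)·1.000) / (-4) = -2.500
  β = (-6 - (-4)·1.000) / (6) = -0.333
Iteration 2:
  α = (7 - (-3)·-0.333) / (-4) = -1.500
  β = (-6 - (-4)·-2.500) / (6) = -2.667
Iteration 3:
  α = (7 - (-3)·-2.667) / (-4) = 0.250
  β = (-6 - (-4)·-1.500) / (6) = -2.000
Change: (1.750, 0.667) → max |·| = 1.750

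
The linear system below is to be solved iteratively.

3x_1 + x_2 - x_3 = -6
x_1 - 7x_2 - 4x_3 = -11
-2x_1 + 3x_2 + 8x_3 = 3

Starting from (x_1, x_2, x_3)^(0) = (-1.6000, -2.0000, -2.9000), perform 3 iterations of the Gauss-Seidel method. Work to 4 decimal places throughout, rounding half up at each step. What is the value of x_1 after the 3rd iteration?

Iteration 1:
  x_1 = (-6 - (1)·-2.0000 - (-1)·-2.9000) / (3) = -2.3000
  x_2 = (-11 - (1)·-2.3000 - (-4)·-2.9000) / (-7) = 2.9000
  x_3 = (3 - (-2)·-2.3000 - (3)·2.9000) / (8) = -1.2875
Iteration 2:
  x_1 = (-6 - (1)·2.9000 - (-1)·-1.2875) / (3) = -3.3958
  x_2 = (-11 - (1)·-3.3958 - (-4)·-1.2875) / (-7) = 1.8220
  x_3 = (3 - (-2)·-3.3958 - (3)·1.8220) / (8) = -1.1572
Iteration 3:
  x_1 = (-6 - (1)·1.8220 - (-1)·-1.1572) / (3) = -2.9931
  x_2 = (-11 - (1)·-2.9931 - (-4)·-1.1572) / (-7) = 1.8051
  x_3 = (3 - (-2)·-2.9931 - (3)·1.8051) / (8) = -1.0502

-2.9931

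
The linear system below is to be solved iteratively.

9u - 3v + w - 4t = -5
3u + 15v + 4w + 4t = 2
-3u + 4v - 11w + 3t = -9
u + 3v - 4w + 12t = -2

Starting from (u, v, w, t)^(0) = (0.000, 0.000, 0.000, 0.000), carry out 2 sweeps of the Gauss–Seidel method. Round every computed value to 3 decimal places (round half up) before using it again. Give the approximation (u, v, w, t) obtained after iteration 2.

Iteration 1:
  u = (-5 - (-3)·0.000 - (1)·0.000 - (-4)·0.000) / (9) = -0.556
  v = (2 - (3)·-0.556 - (4)·0.000 - (4)·0.000) / (15) = 0.245
  w = (-9 - (-3)·-0.556 - (4)·0.245 - (3)·0.000) / (-11) = 1.059
  t = (-2 - (1)·-0.556 - (3)·0.245 - (-4)·1.059) / (12) = 0.171
Iteration 2:
  u = (-5 - (-3)·0.245 - (1)·1.059 - (-4)·0.171) / (9) = -0.516
  v = (2 - (3)·-0.516 - (4)·1.059 - (4)·0.171) / (15) = -0.091
  w = (-9 - (-3)·-0.516 - (4)·-0.091 - (3)·0.171) / (-11) = 0.972
  t = (-2 - (1)·-0.516 - (3)·-0.091 - (-4)·0.972) / (12) = 0.223

(-0.516, -0.091, 0.972, 0.223)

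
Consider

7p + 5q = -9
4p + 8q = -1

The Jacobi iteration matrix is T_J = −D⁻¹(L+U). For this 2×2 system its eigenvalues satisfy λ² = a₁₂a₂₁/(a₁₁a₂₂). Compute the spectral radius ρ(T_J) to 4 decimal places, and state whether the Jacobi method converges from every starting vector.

a₁₂a₂₁/(a₁₁a₂₂) = (5)·(4) / ((7)·(8)) = 0.357143
ρ = √|0.357143| = √0.357143 = 0.5976
ρ < 1, so Jacobi converges

0.5976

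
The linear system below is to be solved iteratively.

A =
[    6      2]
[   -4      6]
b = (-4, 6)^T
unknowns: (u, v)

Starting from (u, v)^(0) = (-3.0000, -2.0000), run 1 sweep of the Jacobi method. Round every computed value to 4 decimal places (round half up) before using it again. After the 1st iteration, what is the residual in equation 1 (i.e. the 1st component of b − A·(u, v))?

-2.0000

Iteration 1:
  u = (-4 - (2)·-2.0000) / (6) = 0.0000
  v = (6 - (-4)·-3.0000) / (6) = -1.0000
Residual b − A·x = (-2.0000, 12.0000)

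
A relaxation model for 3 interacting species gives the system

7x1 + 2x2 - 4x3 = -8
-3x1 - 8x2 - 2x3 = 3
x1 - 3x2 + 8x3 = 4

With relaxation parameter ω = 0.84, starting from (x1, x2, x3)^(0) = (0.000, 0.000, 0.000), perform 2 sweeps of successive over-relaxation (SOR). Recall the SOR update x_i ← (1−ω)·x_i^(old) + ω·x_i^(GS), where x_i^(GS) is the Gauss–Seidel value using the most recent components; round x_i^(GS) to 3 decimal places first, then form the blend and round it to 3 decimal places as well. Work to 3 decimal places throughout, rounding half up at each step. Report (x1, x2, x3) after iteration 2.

(-0.863, -0.154, 0.545)

Iteration 1:
  x1: GS value = (-8 - (2)·0.000 - (-4)·0.000) / (7) = -1.143;  x1 ← (1−ω)·0.000 + ω·-1.143 = -0.960
  x2: GS value = (3 - (-3)·-0.960 - (-2)·0.000) / (-8) = -0.015;  x2 ← (1−ω)·0.000 + ω·-0.015 = -0.013
  x3: GS value = (4 - (1)·-0.960 - (-3)·-0.013) / (8) = 0.615;  x3 ← (1−ω)·0.000 + ω·0.615 = 0.517
Iteration 2:
  x1: GS value = (-8 - (2)·-0.013 - (-4)·0.517) / (7) = -0.844;  x1 ← (1−ω)·-0.960 + ω·-0.844 = -0.863
  x2: GS value = (3 - (-3)·-0.863 - (-2)·0.517) / (-8) = -0.181;  x2 ← (1−ω)·-0.013 + ω·-0.181 = -0.154
  x3: GS value = (4 - (1)·-0.863 - (-3)·-0.154) / (8) = 0.550;  x3 ← (1−ω)·0.517 + ω·0.550 = 0.545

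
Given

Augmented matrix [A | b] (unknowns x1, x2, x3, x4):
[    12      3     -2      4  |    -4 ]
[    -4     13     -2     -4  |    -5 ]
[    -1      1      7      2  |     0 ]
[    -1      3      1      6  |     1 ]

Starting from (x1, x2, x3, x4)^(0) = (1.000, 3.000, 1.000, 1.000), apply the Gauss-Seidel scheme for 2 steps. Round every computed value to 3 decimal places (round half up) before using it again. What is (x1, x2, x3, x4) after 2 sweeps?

Iteration 1:
  x1 = (-4 - (3)·3.000 - (-2)·1.000 - (4)·1.000) / (12) = -1.250
  x2 = (-5 - (-4)·-1.250 - (-2)·1.000 - (-4)·1.000) / (13) = -0.308
  x3 = (0 - (-1)·-1.250 - (1)·-0.308 - (2)·1.000) / (7) = -0.420
  x4 = (1 - (-1)·-1.250 - (3)·-0.308 - (1)·-0.420) / (6) = 0.182
Iteration 2:
  x1 = (-4 - (3)·-0.308 - (-2)·-0.420 - (4)·0.182) / (12) = -0.387
  x2 = (-5 - (-4)·-0.387 - (-2)·-0.420 - (-4)·0.182) / (13) = -0.512
  x3 = (0 - (-1)·-0.387 - (1)·-0.512 - (2)·0.182) / (7) = -0.034
  x4 = (1 - (-1)·-0.387 - (3)·-0.512 - (1)·-0.034) / (6) = 0.364

(-0.387, -0.512, -0.034, 0.364)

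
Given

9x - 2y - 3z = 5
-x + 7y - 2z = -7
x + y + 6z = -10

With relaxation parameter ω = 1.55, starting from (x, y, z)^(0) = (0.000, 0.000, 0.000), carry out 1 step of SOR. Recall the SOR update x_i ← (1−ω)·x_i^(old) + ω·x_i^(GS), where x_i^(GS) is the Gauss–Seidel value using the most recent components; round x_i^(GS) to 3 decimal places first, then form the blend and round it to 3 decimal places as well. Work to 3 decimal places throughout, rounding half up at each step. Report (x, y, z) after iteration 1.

(0.862, -1.359, -2.455)

Iteration 1:
  x: GS value = (5 - (-2)·0.000 - (-3)·0.000) / (9) = 0.556;  x ← (1−ω)·0.000 + ω·0.556 = 0.862
  y: GS value = (-7 - (-1)·0.862 - (-2)·0.000) / (7) = -0.877;  y ← (1−ω)·0.000 + ω·-0.877 = -1.359
  z: GS value = (-10 - (1)·0.862 - (1)·-1.359) / (6) = -1.584;  z ← (1−ω)·0.000 + ω·-1.584 = -2.455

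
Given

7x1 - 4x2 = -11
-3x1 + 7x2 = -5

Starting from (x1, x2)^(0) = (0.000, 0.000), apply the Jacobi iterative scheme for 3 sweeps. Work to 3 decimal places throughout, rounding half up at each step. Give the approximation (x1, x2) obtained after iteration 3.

(-2.365, -1.562)

Iteration 1:
  x1 = (-11 - (-4)·0.000) / (7) = -1.571
  x2 = (-5 - (-3)·0.000) / (7) = -0.714
Iteration 2:
  x1 = (-11 - (-4)·-0.714) / (7) = -1.979
  x2 = (-5 - (-3)·-1.571) / (7) = -1.388
Iteration 3:
  x1 = (-11 - (-4)·-1.388) / (7) = -2.365
  x2 = (-5 - (-3)·-1.979) / (7) = -1.562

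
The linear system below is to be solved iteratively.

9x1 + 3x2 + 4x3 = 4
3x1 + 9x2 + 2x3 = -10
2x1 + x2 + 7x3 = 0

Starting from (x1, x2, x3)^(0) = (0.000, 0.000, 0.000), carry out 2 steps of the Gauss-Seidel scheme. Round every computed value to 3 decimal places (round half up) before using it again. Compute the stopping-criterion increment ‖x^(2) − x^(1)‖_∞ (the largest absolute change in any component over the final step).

Iteration 1:
  x1 = (4 - (3)·0.000 - (4)·0.000) / (9) = 0.444
  x2 = (-10 - (3)·0.444 - (2)·0.000) / (9) = -1.259
  x3 = (0 - (2)·0.444 - (1)·-1.259) / (7) = 0.053
Iteration 2:
  x1 = (4 - (3)·-1.259 - (4)·0.053) / (9) = 0.841
  x2 = (-10 - (3)·0.841 - (2)·0.053) / (9) = -1.403
  x3 = (0 - (2)·0.841 - (1)·-1.403) / (7) = -0.040
Change: (0.397, -0.144, -0.093) → max |·| = 0.397

0.397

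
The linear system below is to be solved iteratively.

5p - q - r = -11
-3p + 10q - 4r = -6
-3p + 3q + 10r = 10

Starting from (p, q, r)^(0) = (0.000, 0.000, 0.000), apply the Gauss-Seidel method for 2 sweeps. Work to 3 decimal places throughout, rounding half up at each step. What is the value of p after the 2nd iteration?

-2.308

Iteration 1:
  p = (-11 - (-1)·0.000 - (-1)·0.000) / (5) = -2.200
  q = (-6 - (-3)·-2.200 - (-4)·0.000) / (10) = -1.260
  r = (10 - (-3)·-2.200 - (3)·-1.260) / (10) = 0.718
Iteration 2:
  p = (-11 - (-1)·-1.260 - (-1)·0.718) / (5) = -2.308
  q = (-6 - (-3)·-2.308 - (-4)·0.718) / (10) = -1.005
  r = (10 - (-3)·-2.308 - (3)·-1.005) / (10) = 0.609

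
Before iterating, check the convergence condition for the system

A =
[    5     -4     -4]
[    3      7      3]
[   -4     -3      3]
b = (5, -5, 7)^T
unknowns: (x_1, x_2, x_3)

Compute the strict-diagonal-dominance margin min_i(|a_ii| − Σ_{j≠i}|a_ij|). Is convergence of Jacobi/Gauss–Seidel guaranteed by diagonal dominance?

-4

row 1: |5| − (4+4) = -3
row 2: |7| − (3+3) = 1
row 3: |3| − (4+3) = -4
minimum over rows = -4 → not strictly diagonally dominant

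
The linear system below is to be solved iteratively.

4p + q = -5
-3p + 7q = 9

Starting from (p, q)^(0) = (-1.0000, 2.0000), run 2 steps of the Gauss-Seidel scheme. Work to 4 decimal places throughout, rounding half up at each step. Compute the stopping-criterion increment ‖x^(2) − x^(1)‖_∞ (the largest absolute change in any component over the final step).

Iteration 1:
  p = (-5 - (1)·2.0000) / (4) = -1.7500
  q = (9 - (-3)·-1.7500) / (7) = 0.5357
Iteration 2:
  p = (-5 - (1)·0.5357) / (4) = -1.3839
  q = (9 - (-3)·-1.3839) / (7) = 0.6926
Change: (0.3661, 0.1569) → max |·| = 0.3661

0.3661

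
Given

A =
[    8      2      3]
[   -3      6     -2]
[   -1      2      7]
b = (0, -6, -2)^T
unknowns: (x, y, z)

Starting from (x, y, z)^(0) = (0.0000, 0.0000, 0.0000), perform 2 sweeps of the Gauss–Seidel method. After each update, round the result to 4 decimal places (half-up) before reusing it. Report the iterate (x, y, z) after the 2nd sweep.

Iteration 1:
  x = (0 - (2)·0.0000 - (3)·0.0000) / (8) = 0.0000
  y = (-6 - (-3)·0.0000 - (-2)·0.0000) / (6) = -1.0000
  z = (-2 - (-1)·0.0000 - (2)·-1.0000) / (7) = 0.0000
Iteration 2:
  x = (0 - (2)·-1.0000 - (3)·0.0000) / (8) = 0.2500
  y = (-6 - (-3)·0.2500 - (-2)·0.0000) / (6) = -0.8750
  z = (-2 - (-1)·0.2500 - (2)·-0.8750) / (7) = 0.0000

(0.2500, -0.8750, 0.0000)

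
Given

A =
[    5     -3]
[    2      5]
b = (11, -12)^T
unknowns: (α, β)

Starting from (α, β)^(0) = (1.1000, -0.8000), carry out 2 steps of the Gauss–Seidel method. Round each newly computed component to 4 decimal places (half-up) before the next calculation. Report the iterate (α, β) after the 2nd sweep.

Iteration 1:
  α = (11 - (-3)·-0.8000) / (5) = 1.7200
  β = (-12 - (2)·1.7200) / (5) = -3.0880
Iteration 2:
  α = (11 - (-3)·-3.0880) / (5) = 0.3472
  β = (-12 - (2)·0.3472) / (5) = -2.5389

(0.3472, -2.5389)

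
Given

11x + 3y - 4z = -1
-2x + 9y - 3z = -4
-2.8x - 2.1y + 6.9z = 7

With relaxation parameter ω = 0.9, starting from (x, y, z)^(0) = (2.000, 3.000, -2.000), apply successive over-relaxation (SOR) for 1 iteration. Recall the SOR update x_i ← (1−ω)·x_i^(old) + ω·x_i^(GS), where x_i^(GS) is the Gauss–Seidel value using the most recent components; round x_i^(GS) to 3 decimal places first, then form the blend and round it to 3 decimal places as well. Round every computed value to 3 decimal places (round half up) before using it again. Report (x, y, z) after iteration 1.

Iteration 1:
  x: GS value = (-1 - (3)·3.000 - (-4)·-2.000) / (11) = -1.636;  x ← (1−ω)·2.000 + ω·-1.636 = -1.272
  y: GS value = (-4 - (-2)·-1.272 - (-3)·-2.000) / (9) = -1.394;  y ← (1−ω)·3.000 + ω·-1.394 = -0.955
  z: GS value = (7 - (-2.8)·-1.272 - (-2.1)·-0.955) / (6.9) = 0.208;  z ← (1−ω)·-2.000 + ω·0.208 = -0.013

(-1.272, -0.955, -0.013)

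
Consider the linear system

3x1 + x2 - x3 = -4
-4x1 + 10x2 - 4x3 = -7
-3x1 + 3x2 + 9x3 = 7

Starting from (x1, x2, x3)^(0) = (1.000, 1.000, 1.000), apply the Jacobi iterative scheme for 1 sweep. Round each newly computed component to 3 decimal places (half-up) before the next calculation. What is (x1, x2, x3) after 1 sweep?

Iteration 1:
  x1 = (-4 - (1)·1.000 - (-1)·1.000) / (3) = -1.333
  x2 = (-7 - (-4)·1.000 - (-4)·1.000) / (10) = 0.100
  x3 = (7 - (-3)·1.000 - (3)·1.000) / (9) = 0.778

(-1.333, 0.100, 0.778)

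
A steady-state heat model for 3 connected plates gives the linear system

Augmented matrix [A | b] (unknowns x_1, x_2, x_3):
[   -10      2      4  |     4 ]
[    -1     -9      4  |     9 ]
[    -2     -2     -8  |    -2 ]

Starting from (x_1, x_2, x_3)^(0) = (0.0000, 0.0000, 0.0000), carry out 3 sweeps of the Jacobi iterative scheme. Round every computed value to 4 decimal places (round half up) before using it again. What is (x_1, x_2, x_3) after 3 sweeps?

(-0.3289, -0.6778, 0.5861)

Iteration 1:
  x_1 = (4 - (2)·0.0000 - (4)·0.0000) / (-10) = -0.4000
  x_2 = (9 - (-1)·0.0000 - (4)·0.0000) / (-9) = -1.0000
  x_3 = (-2 - (-2)·0.0000 - (-2)·0.0000) / (-8) = 0.2500
Iteration 2:
  x_1 = (4 - (2)·-1.0000 - (4)·0.2500) / (-10) = -0.5000
  x_2 = (9 - (-1)·-0.4000 - (4)·0.2500) / (-9) = -0.8444
  x_3 = (-2 - (-2)·-0.4000 - (-2)·-1.0000) / (-8) = 0.6000
Iteration 3:
  x_1 = (4 - (2)·-0.8444 - (4)·0.6000) / (-10) = -0.3289
  x_2 = (9 - (-1)·-0.5000 - (4)·0.6000) / (-9) = -0.6778
  x_3 = (-2 - (-2)·-0.5000 - (-2)·-0.8444) / (-8) = 0.5861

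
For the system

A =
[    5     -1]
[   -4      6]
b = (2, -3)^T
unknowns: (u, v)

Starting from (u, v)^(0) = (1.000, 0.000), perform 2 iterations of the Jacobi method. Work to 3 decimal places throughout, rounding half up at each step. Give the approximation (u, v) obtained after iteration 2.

Iteration 1:
  u = (2 - (-1)·0.000) / (5) = 0.400
  v = (-3 - (-4)·1.000) / (6) = 0.167
Iteration 2:
  u = (2 - (-1)·0.167) / (5) = 0.433
  v = (-3 - (-4)·0.400) / (6) = -0.233

(0.433, -0.233)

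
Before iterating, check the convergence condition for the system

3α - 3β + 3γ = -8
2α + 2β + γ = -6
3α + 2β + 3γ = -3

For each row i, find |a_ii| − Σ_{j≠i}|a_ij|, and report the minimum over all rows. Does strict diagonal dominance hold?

row 1: |3| − (3+3) = -3
row 2: |2| − (2+1) = -1
row 3: |3| − (3+2) = -2
minimum over rows = -3 → not strictly diagonally dominant

-3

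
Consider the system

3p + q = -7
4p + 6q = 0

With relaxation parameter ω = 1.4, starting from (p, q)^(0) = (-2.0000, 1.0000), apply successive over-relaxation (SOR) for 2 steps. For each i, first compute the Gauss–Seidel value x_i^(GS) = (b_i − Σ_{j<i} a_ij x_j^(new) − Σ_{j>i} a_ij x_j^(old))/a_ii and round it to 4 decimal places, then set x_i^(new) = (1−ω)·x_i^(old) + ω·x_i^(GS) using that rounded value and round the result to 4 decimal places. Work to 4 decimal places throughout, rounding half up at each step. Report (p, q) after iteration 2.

Iteration 1:
  p: GS value = (-7 - (1)·1.0000) / (3) = -2.6667;  p ← (1−ω)·-2.0000 + ω·-2.6667 = -2.9334
  q: GS value = (0 - (4)·-2.9334) / (6) = 1.9556;  q ← (1−ω)·1.0000 + ω·1.9556 = 2.3378
Iteration 2:
  p: GS value = (-7 - (1)·2.3378) / (3) = -3.1126;  p ← (1−ω)·-2.9334 + ω·-3.1126 = -3.1843
  q: GS value = (0 - (4)·-3.1843) / (6) = 2.1229;  q ← (1−ω)·2.3378 + ω·2.1229 = 2.0369

(-3.1843, 2.0369)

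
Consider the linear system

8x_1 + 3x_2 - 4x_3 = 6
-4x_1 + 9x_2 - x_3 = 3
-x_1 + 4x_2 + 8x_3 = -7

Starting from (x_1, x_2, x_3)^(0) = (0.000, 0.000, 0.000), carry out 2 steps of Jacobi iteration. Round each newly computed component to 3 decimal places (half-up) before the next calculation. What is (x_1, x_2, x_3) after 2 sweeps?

(0.188, 0.569, -0.948)

Iteration 1:
  x_1 = (6 - (3)·0.000 - (-4)·0.000) / (8) = 0.750
  x_2 = (3 - (-4)·0.000 - (-1)·0.000) / (9) = 0.333
  x_3 = (-7 - (-1)·0.000 - (4)·0.000) / (8) = -0.875
Iteration 2:
  x_1 = (6 - (3)·0.333 - (-4)·-0.875) / (8) = 0.188
  x_2 = (3 - (-4)·0.750 - (-1)·-0.875) / (9) = 0.569
  x_3 = (-7 - (-1)·0.750 - (4)·0.333) / (8) = -0.948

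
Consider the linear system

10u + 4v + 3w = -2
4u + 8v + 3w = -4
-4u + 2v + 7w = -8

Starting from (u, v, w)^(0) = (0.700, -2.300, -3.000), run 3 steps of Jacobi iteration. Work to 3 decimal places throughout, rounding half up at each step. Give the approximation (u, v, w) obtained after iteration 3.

Iteration 1:
  u = (-2 - (4)·-2.300 - (3)·-3.000) / (10) = 1.620
  v = (-4 - (4)·0.700 - (3)·-3.000) / (8) = 0.275
  w = (-8 - (-4)·0.700 - (2)·-2.300) / (7) = -0.086
Iteration 2:
  u = (-2 - (4)·0.275 - (3)·-0.086) / (10) = -0.284
  v = (-4 - (4)·1.620 - (3)·-0.086) / (8) = -1.278
  w = (-8 - (-4)·1.620 - (2)·0.275) / (7) = -0.296
Iteration 3:
  u = (-2 - (4)·-1.278 - (3)·-0.296) / (10) = 0.400
  v = (-4 - (4)·-0.284 - (3)·-0.296) / (8) = -0.247
  w = (-8 - (-4)·-0.284 - (2)·-1.278) / (7) = -0.940

(0.400, -0.247, -0.940)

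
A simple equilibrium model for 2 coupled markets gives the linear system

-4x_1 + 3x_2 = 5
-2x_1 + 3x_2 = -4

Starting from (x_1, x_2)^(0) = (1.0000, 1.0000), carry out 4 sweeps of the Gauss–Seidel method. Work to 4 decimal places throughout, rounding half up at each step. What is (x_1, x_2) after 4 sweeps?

(-4.0000, -4.0000)

Iteration 1:
  x_1 = (5 - (3)·1.0000) / (-4) = -0.5000
  x_2 = (-4 - (-2)·-0.5000) / (3) = -1.6667
Iteration 2:
  x_1 = (5 - (3)·-1.6667) / (-4) = -2.5000
  x_2 = (-4 - (-2)·-2.5000) / (3) = -3.0000
Iteration 3:
  x_1 = (5 - (3)·-3.0000) / (-4) = -3.5000
  x_2 = (-4 - (-2)·-3.5000) / (3) = -3.6667
Iteration 4:
  x_1 = (5 - (3)·-3.6667) / (-4) = -4.0000
  x_2 = (-4 - (-2)·-4.0000) / (3) = -4.0000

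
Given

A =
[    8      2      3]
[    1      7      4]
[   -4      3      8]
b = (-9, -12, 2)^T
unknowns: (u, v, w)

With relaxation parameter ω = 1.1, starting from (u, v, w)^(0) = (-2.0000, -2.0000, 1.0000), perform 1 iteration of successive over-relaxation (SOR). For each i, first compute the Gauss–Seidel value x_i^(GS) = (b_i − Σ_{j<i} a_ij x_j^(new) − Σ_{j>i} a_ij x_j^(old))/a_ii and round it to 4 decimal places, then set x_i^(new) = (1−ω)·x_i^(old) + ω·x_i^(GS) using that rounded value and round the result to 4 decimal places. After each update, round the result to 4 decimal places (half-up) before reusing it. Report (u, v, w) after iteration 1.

(-0.9000, -2.1728, 0.5763)

Iteration 1:
  u: GS value = (-9 - (2)·-2.0000 - (3)·1.0000) / (8) = -1.0000;  u ← (1−ω)·-2.0000 + ω·-1.0000 = -0.9000
  v: GS value = (-12 - (1)·-0.9000 - (4)·1.0000) / (7) = -2.1571;  v ← (1−ω)·-2.0000 + ω·-2.1571 = -2.1728
  w: GS value = (2 - (-4)·-0.9000 - (3)·-2.1728) / (8) = 0.6148;  w ← (1−ω)·1.0000 + ω·0.6148 = 0.5763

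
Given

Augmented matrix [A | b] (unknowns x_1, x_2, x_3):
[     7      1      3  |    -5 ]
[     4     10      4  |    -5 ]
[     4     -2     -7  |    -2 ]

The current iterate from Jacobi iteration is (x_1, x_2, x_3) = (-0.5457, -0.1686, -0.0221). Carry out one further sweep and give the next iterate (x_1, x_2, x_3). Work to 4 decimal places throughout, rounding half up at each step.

One sweep:
  x_1 = (-5 - (1)·-0.1686 - (3)·-0.0221) / (7) = -0.6807
  x_2 = (-5 - (4)·-0.5457 - (4)·-0.0221) / (10) = -0.2729
  x_3 = (-2 - (4)·-0.5457 - (-2)·-0.1686) / (-7) = 0.0221

(-0.6807, -0.2729, 0.0221)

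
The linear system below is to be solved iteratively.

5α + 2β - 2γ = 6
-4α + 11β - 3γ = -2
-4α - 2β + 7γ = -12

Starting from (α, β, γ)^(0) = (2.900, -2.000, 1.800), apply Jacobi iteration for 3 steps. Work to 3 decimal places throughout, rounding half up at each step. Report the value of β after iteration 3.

Iteration 1:
  α = (6 - (2)·-2.000 - (-2)·1.800) / (5) = 2.720
  β = (-2 - (-4)·2.900 - (-3)·1.800) / (11) = 1.364
  γ = (-12 - (-4)·2.900 - (-2)·-2.000) / (7) = -0.629
Iteration 2:
  α = (6 - (2)·1.364 - (-2)·-0.629) / (5) = 0.403
  β = (-2 - (-4)·2.720 - (-3)·-0.629) / (11) = 0.636
  γ = (-12 - (-4)·2.720 - (-2)·1.364) / (7) = 0.230
Iteration 3:
  α = (6 - (2)·0.636 - (-2)·0.230) / (5) = 1.038
  β = (-2 - (-4)·0.403 - (-3)·0.230) / (11) = 0.027
  γ = (-12 - (-4)·0.403 - (-2)·0.636) / (7) = -1.302

0.027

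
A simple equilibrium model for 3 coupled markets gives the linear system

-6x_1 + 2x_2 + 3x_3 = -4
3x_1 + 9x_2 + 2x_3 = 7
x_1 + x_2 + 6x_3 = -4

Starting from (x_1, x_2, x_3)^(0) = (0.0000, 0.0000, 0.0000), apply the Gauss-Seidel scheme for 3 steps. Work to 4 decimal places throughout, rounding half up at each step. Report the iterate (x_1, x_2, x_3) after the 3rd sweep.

(0.5067, 0.8033, -0.8850)

Iteration 1:
  x_1 = (-4 - (2)·0.0000 - (3)·0.0000) / (-6) = 0.6667
  x_2 = (7 - (3)·0.6667 - (2)·0.0000) / (9) = 0.5555
  x_3 = (-4 - (1)·0.6667 - (1)·0.5555) / (6) = -0.8704
Iteration 2:
  x_1 = (-4 - (2)·0.5555 - (3)·-0.8704) / (-6) = 0.4166
  x_2 = (7 - (3)·0.4166 - (2)·-0.8704) / (9) = 0.8323
  x_3 = (-4 - (1)·0.4166 - (1)·0.8323) / (6) = -0.8748
Iteration 3:
  x_1 = (-4 - (2)·0.8323 - (3)·-0.8748) / (-6) = 0.5067
  x_2 = (7 - (3)·0.5067 - (2)·-0.8748) / (9) = 0.8033
  x_3 = (-4 - (1)·0.5067 - (1)·0.8033) / (6) = -0.8850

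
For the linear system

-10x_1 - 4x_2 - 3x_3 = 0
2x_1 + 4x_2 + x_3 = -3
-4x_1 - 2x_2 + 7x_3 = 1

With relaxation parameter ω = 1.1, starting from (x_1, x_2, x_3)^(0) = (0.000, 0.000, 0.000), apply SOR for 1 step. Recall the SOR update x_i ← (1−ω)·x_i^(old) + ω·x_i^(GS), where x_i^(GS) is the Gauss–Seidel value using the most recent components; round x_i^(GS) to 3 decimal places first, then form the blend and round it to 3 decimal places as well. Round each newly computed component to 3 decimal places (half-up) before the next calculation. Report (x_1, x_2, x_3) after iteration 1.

(0.000, -0.825, -0.102)

Iteration 1:
  x_1: GS value = (0 - (-4)·0.000 - (-3)·0.000) / (-10) = 0.000;  x_1 ← (1−ω)·0.000 + ω·0.000 = 0.000
  x_2: GS value = (-3 - (2)·0.000 - (1)·0.000) / (4) = -0.750;  x_2 ← (1−ω)·0.000 + ω·-0.750 = -0.825
  x_3: GS value = (1 - (-4)·0.000 - (-2)·-0.825) / (7) = -0.093;  x_3 ← (1−ω)·0.000 + ω·-0.093 = -0.102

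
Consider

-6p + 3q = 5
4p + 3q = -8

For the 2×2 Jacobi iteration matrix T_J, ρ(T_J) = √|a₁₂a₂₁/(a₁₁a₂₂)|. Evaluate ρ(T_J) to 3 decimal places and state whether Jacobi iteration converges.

a₁₂a₂₁/(a₁₁a₂₂) = (3)·(4) / ((-6)·(3)) = -0.666667
ρ = √|-0.666667| = √0.666667 = 0.816
ρ < 1, so Jacobi converges

0.816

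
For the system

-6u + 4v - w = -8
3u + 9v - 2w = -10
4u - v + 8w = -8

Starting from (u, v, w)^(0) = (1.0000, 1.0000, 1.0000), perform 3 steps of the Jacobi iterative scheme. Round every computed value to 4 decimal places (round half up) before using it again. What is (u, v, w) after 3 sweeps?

(0.3264, -1.8202, -1.6273)

Iteration 1:
  u = (-8 - (4)·1.0000 - (-1)·1.0000) / (-6) = 1.8333
  v = (-10 - (3)·1.0000 - (-2)·1.0000) / (9) = -1.2222
  w = (-8 - (4)·1.0000 - (-1)·1.0000) / (8) = -1.3750
Iteration 2:
  u = (-8 - (4)·-1.2222 - (-1)·-1.3750) / (-6) = 0.7477
  v = (-10 - (3)·1.8333 - (-2)·-1.3750) / (9) = -2.0278
  w = (-8 - (4)·1.8333 - (-1)·-1.2222) / (8) = -2.0694
Iteration 3:
  u = (-8 - (4)·-2.0278 - (-1)·-2.0694) / (-6) = 0.3264
  v = (-10 - (3)·0.7477 - (-2)·-2.0694) / (9) = -1.8202
  w = (-8 - (4)·0.7477 - (-1)·-2.0278) / (8) = -1.6273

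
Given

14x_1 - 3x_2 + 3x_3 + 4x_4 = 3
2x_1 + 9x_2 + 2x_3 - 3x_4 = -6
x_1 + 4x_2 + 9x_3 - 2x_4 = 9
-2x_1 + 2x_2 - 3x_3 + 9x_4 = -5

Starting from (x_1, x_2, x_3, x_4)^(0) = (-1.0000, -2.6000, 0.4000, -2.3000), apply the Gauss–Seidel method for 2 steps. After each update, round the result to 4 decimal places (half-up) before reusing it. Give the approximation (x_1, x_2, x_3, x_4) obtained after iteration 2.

(-0.4383, -0.7502, 1.4337, -0.0083)

Iteration 1:
  x_1 = (3 - (-3)·-2.6000 - (3)·0.4000 - (4)·-2.3000) / (14) = 0.2286
  x_2 = (-6 - (2)·0.2286 - (2)·0.4000 - (-3)·-2.3000) / (9) = -1.5730
  x_3 = (9 - (1)·0.2286 - (4)·-1.5730 - (-2)·-2.3000) / (9) = 1.1626
  x_4 = (-5 - (-2)·0.2286 - (2)·-1.5730 - (-3)·1.1626) / (9) = 0.2323
Iteration 2:
  x_1 = (3 - (-3)·-1.5730 - (3)·1.1626 - (4)·0.2323) / (14) = -0.4383
  x_2 = (-6 - (2)·-0.4383 - (2)·1.1626 - (-3)·0.2323) / (9) = -0.7502
  x_3 = (9 - (1)·-0.4383 - (4)·-0.7502 - (-2)·0.2323) / (9) = 1.4337
  x_4 = (-5 - (-2)·-0.4383 - (2)·-0.7502 - (-3)·1.4337) / (9) = -0.0083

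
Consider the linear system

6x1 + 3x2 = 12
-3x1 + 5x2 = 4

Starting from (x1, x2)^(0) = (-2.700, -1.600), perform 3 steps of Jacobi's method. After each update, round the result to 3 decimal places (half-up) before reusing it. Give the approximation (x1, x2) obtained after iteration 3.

Iteration 1:
  x1 = (12 - (3)·-1.600) / (6) = 2.800
  x2 = (4 - (-3)·-2.700) / (5) = -0.820
Iteration 2:
  x1 = (12 - (3)·-0.820) / (6) = 2.410
  x2 = (4 - (-3)·2.800) / (5) = 2.480
Iteration 3:
  x1 = (12 - (3)·2.480) / (6) = 0.760
  x2 = (4 - (-3)·2.410) / (5) = 2.246

(0.760, 2.246)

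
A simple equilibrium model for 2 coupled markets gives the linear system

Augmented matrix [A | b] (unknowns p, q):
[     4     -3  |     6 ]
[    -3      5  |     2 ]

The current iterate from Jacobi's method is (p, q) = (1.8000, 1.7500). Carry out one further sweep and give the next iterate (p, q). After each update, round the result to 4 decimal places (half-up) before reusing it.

One sweep:
  p = (6 - (-3)·1.7500) / (4) = 2.8125
  q = (2 - (-3)·1.8000) / (5) = 1.4800

(2.8125, 1.4800)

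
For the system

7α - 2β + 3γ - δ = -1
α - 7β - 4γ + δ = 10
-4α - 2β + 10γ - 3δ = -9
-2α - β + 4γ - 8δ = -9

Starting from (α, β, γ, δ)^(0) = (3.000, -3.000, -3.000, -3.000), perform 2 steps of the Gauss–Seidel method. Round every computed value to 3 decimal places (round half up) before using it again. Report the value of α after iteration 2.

Iteration 1:
  α = (-1 - (-2)·-3.000 - (3)·-3.000 - (-1)·-3.000) / (7) = -0.143
  β = (10 - (1)·-0.143 - (-4)·-3.000 - (1)·-3.000) / (-7) = -0.163
  γ = (-9 - (-4)·-0.143 - (-2)·-0.163 - (-3)·-3.000) / (10) = -1.890
  δ = (-9 - (-2)·-0.143 - (-1)·-0.163 - (4)·-1.890) / (-8) = 0.236
Iteration 2:
  α = (-1 - (-2)·-0.163 - (3)·-1.890 - (-1)·0.236) / (7) = 0.654
  β = (10 - (1)·0.654 - (-4)·-1.890 - (1)·0.236) / (-7) = -0.221
  γ = (-9 - (-4)·0.654 - (-2)·-0.221 - (-3)·0.236) / (10) = -0.612
  δ = (-9 - (-2)·0.654 - (-1)·-0.221 - (4)·-0.612) / (-8) = 0.683

0.654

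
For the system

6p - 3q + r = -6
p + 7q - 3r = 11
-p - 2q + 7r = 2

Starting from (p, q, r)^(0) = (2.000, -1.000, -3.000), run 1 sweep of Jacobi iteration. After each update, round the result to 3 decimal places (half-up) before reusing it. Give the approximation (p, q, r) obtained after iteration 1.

Iteration 1:
  p = (-6 - (-3)·-1.000 - (1)·-3.000) / (6) = -1.000
  q = (11 - (1)·2.000 - (-3)·-3.000) / (7) = 0.000
  r = (2 - (-1)·2.000 - (-2)·-1.000) / (7) = 0.286

(-1.000, 0.000, 0.286)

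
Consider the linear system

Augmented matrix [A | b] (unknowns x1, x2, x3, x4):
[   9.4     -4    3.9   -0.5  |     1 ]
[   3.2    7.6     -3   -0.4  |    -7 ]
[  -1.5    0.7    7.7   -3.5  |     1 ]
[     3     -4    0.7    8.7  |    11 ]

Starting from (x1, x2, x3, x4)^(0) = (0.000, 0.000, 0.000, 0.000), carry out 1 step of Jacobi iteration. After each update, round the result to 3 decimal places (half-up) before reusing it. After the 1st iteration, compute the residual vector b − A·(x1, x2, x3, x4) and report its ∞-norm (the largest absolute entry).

5.227

Iteration 1:
  x1 = (1 - (-4)·0.000 - (3.9)·0.000 - (-0.5)·0.000) / (9.4) = 0.106
  x2 = (-7 - (3.2)·0.000 - (-3)·0.000 - (-0.4)·0.000) / (7.6) = -0.921
  x3 = (1 - (-1.5)·0.000 - (0.7)·0.000 - (-3.5)·0.000) / (7.7) = 0.130
  x4 = (11 - (3)·0.000 - (-4)·0.000 - (0.7)·0.000) / (8.7) = 1.264
Residual b − A·x = (-3.555, 0.556, 5.227, -4.090); ∞-norm = 5.227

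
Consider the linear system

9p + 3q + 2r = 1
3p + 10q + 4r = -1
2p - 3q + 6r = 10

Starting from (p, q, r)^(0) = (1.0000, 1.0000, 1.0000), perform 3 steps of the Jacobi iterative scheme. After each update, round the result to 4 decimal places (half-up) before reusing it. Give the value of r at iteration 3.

1.3265

Iteration 1:
  p = (1 - (3)·1.0000 - (2)·1.0000) / (9) = -0.4444
  q = (-1 - (3)·1.0000 - (4)·1.0000) / (10) = -0.8000
  r = (10 - (2)·1.0000 - (-3)·1.0000) / (6) = 1.8333
Iteration 2:
  p = (1 - (3)·-0.8000 - (2)·1.8333) / (9) = -0.0296
  q = (-1 - (3)·-0.4444 - (4)·1.8333) / (10) = -0.7000
  r = (10 - (2)·-0.4444 - (-3)·-0.8000) / (6) = 1.4148
Iteration 3:
  p = (1 - (3)·-0.7000 - (2)·1.4148) / (9) = 0.0300
  q = (-1 - (3)·-0.0296 - (4)·1.4148) / (10) = -0.6570
  r = (10 - (2)·-0.0296 - (-3)·-0.7000) / (6) = 1.3265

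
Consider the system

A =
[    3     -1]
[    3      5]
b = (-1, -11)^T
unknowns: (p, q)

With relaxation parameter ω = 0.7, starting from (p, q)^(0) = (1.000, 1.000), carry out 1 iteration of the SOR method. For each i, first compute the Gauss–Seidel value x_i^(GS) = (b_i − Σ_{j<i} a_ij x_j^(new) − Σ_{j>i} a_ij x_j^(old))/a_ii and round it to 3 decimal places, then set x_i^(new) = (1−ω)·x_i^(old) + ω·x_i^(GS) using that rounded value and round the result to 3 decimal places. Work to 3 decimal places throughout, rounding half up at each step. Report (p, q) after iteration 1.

(0.300, -1.366)

Iteration 1:
  p: GS value = (-1 - (-1)·1.000) / (3) = 0.000;  p ← (1−ω)·1.000 + ω·0.000 = 0.300
  q: GS value = (-11 - (3)·0.300) / (5) = -2.380;  q ← (1−ω)·1.000 + ω·-2.380 = -1.366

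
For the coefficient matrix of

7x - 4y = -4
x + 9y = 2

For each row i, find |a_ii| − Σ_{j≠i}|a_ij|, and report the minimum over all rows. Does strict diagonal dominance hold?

3

row 1: |7| − (4) = 3
row 2: |9| − (1) = 8
minimum over rows = 3 → strictly diagonally dominant (convergence guaranteed)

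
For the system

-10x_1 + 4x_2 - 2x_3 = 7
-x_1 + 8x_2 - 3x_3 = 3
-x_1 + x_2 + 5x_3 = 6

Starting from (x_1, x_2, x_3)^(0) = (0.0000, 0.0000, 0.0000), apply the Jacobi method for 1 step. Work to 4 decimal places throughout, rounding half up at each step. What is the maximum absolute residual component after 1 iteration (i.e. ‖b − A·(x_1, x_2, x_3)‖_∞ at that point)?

2.9000

Iteration 1:
  x_1 = (7 - (4)·0.0000 - (-2)·0.0000) / (-10) = -0.7000
  x_2 = (3 - (-1)·0.0000 - (-3)·0.0000) / (8) = 0.3750
  x_3 = (6 - (-1)·0.0000 - (1)·0.0000) / (5) = 1.2000
Residual b − A·x = (0.9000, 2.9000, -1.0750); ∞-norm = 2.9000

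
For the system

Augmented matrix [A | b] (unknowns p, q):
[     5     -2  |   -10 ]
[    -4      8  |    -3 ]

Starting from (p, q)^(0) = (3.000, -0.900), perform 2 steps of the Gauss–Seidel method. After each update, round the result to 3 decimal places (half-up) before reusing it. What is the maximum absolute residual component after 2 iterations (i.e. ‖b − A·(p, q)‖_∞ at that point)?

0.262

Iteration 1:
  p = (-10 - (-2)·-0.900) / (5) = -2.360
  q = (-3 - (-4)·-2.360) / (8) = -1.555
Iteration 2:
  p = (-10 - (-2)·-1.555) / (5) = -2.622
  q = (-3 - (-4)·-2.622) / (8) = -1.686
Residual b − A·x = (-0.262, 0.000); ∞-norm = 0.262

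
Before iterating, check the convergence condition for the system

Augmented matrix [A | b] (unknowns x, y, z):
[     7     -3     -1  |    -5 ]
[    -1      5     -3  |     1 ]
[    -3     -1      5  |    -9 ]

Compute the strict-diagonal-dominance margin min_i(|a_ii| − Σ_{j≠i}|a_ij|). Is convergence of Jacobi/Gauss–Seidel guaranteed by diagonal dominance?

row 1: |7| − (3+1) = 3
row 2: |5| − (1+3) = 1
row 3: |5| − (3+1) = 1
minimum over rows = 1 → strictly diagonally dominant (convergence guaranteed)

1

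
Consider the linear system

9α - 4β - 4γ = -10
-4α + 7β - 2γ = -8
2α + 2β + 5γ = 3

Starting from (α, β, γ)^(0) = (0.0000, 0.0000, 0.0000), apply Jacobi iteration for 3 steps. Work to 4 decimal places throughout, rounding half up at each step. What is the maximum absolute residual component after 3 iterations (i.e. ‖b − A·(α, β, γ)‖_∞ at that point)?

Iteration 1:
  α = (-10 - (-4)·0.0000 - (-4)·0.0000) / (9) = -1.1111
  β = (-8 - (-4)·0.0000 - (-2)·0.0000) / (7) = -1.1429
  γ = (3 - (2)·0.0000 - (2)·0.0000) / (5) = 0.6000
Iteration 2:
  α = (-10 - (-4)·-1.1429 - (-4)·0.6000) / (9) = -1.3524
  β = (-8 - (-4)·-1.1111 - (-2)·0.6000) / (7) = -1.6063
  γ = (3 - (2)·-1.1111 - (2)·-1.1429) / (5) = 1.5016
Iteration 3:
  α = (-10 - (-4)·-1.6063 - (-4)·1.5016) / (9) = -1.1576
  β = (-8 - (-4)·-1.3524 - (-2)·1.5016) / (7) = -1.4866
  γ = (3 - (2)·-1.3524 - (2)·-1.6063) / (5) = 1.7835
Residual b − A·x = (1.6060, 1.3428, -0.6291); ∞-norm = 1.6060

1.6060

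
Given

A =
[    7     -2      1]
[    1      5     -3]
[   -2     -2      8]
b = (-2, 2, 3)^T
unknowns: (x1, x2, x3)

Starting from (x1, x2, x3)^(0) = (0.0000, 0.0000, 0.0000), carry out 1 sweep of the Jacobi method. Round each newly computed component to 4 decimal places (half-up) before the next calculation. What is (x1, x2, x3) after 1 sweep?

(-0.2857, 0.4000, 0.3750)

Iteration 1:
  x1 = (-2 - (-2)·0.0000 - (1)·0.0000) / (7) = -0.2857
  x2 = (2 - (1)·0.0000 - (-3)·0.0000) / (5) = 0.4000
  x3 = (3 - (-2)·0.0000 - (-2)·0.0000) / (8) = 0.3750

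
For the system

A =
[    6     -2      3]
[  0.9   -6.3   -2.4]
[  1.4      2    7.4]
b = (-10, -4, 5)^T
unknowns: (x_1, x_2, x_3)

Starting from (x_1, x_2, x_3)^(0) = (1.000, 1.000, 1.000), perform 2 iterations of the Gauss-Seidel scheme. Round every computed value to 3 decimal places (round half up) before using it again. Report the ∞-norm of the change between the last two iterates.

0.349

Iteration 1:
  x_1 = (-10 - (-2)·1.000 - (3)·1.000) / (6) = -1.833
  x_2 = (-4 - (0.9)·-1.833 - (-2.4)·1.000) / (-6.3) = -0.008
  x_3 = (5 - (1.4)·-1.833 - (2)·-0.008) / (7.4) = 1.025
Iteration 2:
  x_1 = (-10 - (-2)·-0.008 - (3)·1.025) / (6) = -2.182
  x_2 = (-4 - (0.9)·-2.182 - (-2.4)·1.025) / (-6.3) = -0.067
  x_3 = (5 - (1.4)·-2.182 - (2)·-0.067) / (7.4) = 1.107
Change: (-0.349, -0.059, 0.082) → max |·| = 0.349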